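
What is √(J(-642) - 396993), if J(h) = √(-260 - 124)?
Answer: √(-396993 + 8*I*√6) ≈ 0.02 + 630.07*I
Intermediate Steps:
J(h) = 8*I*√6 (J(h) = √(-384) = 8*I*√6)
√(J(-642) - 396993) = √(8*I*√6 - 396993) = √(-396993 + 8*I*√6)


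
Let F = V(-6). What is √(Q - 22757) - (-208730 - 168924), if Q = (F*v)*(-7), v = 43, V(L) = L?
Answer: 377654 + I*√20951 ≈ 3.7765e+5 + 144.74*I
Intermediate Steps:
F = -6
Q = 1806 (Q = -6*43*(-7) = -258*(-7) = 1806)
√(Q - 22757) - (-208730 - 168924) = √(1806 - 22757) - (-208730 - 168924) = √(-20951) - 1*(-377654) = I*√20951 + 377654 = 377654 + I*√20951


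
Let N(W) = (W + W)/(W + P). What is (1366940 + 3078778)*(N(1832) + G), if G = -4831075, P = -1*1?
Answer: -39325463976911598/1831 ≈ -2.1478e+13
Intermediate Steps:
P = -1
N(W) = 2*W/(-1 + W) (N(W) = (W + W)/(W - 1) = (2*W)/(-1 + W) = 2*W/(-1 + W))
(1366940 + 3078778)*(N(1832) + G) = (1366940 + 3078778)*(2*1832/(-1 + 1832) - 4831075) = 4445718*(2*1832/1831 - 4831075) = 4445718*(2*1832*(1/1831) - 4831075) = 4445718*(3664/1831 - 4831075) = 4445718*(-8845694661/1831) = -39325463976911598/1831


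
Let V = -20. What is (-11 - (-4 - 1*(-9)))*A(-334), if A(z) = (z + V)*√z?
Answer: 5664*I*√334 ≈ 1.0351e+5*I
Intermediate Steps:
A(z) = √z*(-20 + z) (A(z) = (z - 20)*√z = (-20 + z)*√z = √z*(-20 + z))
(-11 - (-4 - 1*(-9)))*A(-334) = (-11 - (-4 - 1*(-9)))*(√(-334)*(-20 - 334)) = (-11 - (-4 + 9))*((I*√334)*(-354)) = (-11 - 1*5)*(-354*I*√334) = (-11 - 5)*(-354*I*√334) = -(-5664)*I*√334 = 5664*I*√334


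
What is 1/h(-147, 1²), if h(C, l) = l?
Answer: 1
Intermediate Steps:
1/h(-147, 1²) = 1/(1²) = 1/1 = 1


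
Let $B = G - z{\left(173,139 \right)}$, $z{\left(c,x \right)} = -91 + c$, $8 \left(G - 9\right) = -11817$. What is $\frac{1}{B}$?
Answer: $- \frac{8}{12401} \approx -0.00064511$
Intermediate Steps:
$G = - \frac{11745}{8}$ ($G = 9 + \frac{1}{8} \left(-11817\right) = 9 - \frac{11817}{8} = - \frac{11745}{8} \approx -1468.1$)
$B = - \frac{12401}{8}$ ($B = - \frac{11745}{8} - \left(-91 + 173\right) = - \frac{11745}{8} - 82 = - \frac{12401}{8} \approx -1550.1$)
$\frac{1}{B} = \frac{1}{- \frac{12401}{8}} = - \frac{8}{12401}$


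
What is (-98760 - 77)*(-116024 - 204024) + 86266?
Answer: 31632670442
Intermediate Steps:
(-98760 - 77)*(-116024 - 204024) + 86266 = -98837*(-320048) + 86266 = 31632584176 + 86266 = 31632670442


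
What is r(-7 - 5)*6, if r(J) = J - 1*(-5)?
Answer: -42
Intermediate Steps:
r(J) = 5 + J (r(J) = J + 5 = 5 + J)
r(-7 - 5)*6 = (5 + (-7 - 5))*6 = (5 - 12)*6 = -7*6 = -42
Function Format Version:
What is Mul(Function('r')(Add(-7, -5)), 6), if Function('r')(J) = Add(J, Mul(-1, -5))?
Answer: -42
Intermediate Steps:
Function('r')(J) = Add(5, J) (Function('r')(J) = Add(J, 5) = Add(5, J))
Mul(Function('r')(Add(-7, -5)), 6) = Mul(Add(5, Add(-7, -5)), 6) = Mul(Add(5, -12), 6) = Mul(-7, 6) = -42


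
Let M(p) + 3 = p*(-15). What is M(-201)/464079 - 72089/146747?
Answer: -11004329689/22700733671 ≈ -0.48476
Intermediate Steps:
M(p) = -3 - 15*p (M(p) = -3 + p*(-15) = -3 - 15*p)
M(-201)/464079 - 72089/146747 = (-3 - 15*(-201))/464079 - 72089/146747 = (-3 + 3015)*(1/464079) - 72089*1/146747 = 3012*(1/464079) - 72089/146747 = 1004/154693 - 72089/146747 = -11004329689/22700733671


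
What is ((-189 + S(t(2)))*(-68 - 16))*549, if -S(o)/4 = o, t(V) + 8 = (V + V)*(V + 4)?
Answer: 11667348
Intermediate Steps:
t(V) = -8 + 2*V*(4 + V) (t(V) = -8 + (V + V)*(V + 4) = -8 + (2*V)*(4 + V) = -8 + 2*V*(4 + V))
S(o) = -4*o
((-189 + S(t(2)))*(-68 - 16))*549 = ((-189 - 4*(-8 + 2*2**2 + 8*2))*(-68 - 16))*549 = ((-189 - 4*(-8 + 2*4 + 16))*(-84))*549 = ((-189 - 4*(-8 + 8 + 16))*(-84))*549 = ((-189 - 4*16)*(-84))*549 = ((-189 - 64)*(-84))*549 = -253*(-84)*549 = 21252*549 = 11667348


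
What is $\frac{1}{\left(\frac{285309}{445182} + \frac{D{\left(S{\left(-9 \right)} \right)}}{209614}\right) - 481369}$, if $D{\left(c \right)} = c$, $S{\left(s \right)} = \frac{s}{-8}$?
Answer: $- \frac{124421839664}{59892736796871275} \approx -2.0774 \cdot 10^{-6}$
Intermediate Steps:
$S{\left(s \right)} = - \frac{s}{8}$ ($S{\left(s \right)} = s \left(- \frac{1}{8}\right) = - \frac{s}{8}$)
$\frac{1}{\left(\frac{285309}{445182} + \frac{D{\left(S{\left(-9 \right)} \right)}}{209614}\right) - 481369} = \frac{1}{\left(\frac{285309}{445182} + \frac{\left(- \frac{1}{8}\right) \left(-9\right)}{209614}\right) - 481369} = \frac{1}{\left(285309 \cdot \frac{1}{445182} + \frac{9}{8} \cdot \frac{1}{209614}\right) - 481369} = \frac{1}{\left(\frac{95103}{148394} + \frac{9}{1676912}\right) - 481369} = \frac{1}{\frac{79740348741}{124421839664} - 481369} = \frac{1}{- \frac{59892736796871275}{124421839664}} = - \frac{124421839664}{59892736796871275}$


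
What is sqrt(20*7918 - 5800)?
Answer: 4*sqrt(9535) ≈ 390.59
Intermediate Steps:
sqrt(20*7918 - 5800) = sqrt(158360 - 5800) = sqrt(152560) = 4*sqrt(9535)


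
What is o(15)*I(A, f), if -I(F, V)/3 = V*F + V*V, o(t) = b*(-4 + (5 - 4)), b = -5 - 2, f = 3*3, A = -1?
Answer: -4536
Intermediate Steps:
f = 9
b = -7
o(t) = 21 (o(t) = -7*(-4 + (5 - 4)) = -7*(-4 + 1) = -7*(-3) = 21)
I(F, V) = -3*V² - 3*F*V (I(F, V) = -3*(V*F + V*V) = -3*(F*V + V²) = -3*(V² + F*V) = -3*V² - 3*F*V)
o(15)*I(A, f) = 21*(-3*9*(-1 + 9)) = 21*(-3*9*8) = 21*(-216) = -4536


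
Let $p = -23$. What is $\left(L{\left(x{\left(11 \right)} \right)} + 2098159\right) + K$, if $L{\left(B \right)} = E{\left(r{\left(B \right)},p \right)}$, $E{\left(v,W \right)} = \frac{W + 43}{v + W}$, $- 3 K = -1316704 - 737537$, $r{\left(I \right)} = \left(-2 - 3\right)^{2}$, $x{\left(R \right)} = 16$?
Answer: $2782916$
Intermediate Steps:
$r{\left(I \right)} = 25$ ($r{\left(I \right)} = \left(-5\right)^{2} = 25$)
$K = 684747$ ($K = - \frac{-1316704 - 737537}{3} = \left(- \frac{1}{3}\right) \left(-2054241\right) = 684747$)
$E{\left(v,W \right)} = \frac{43 + W}{W + v}$
$L{\left(B \right)} = 10$ ($L{\left(B \right)} = \frac{43 - 23}{-23 + 25} = \frac{1}{2} \cdot 20 = 10$)
$\left(L{\left(x{\left(11 \right)} \right)} + 2098159\right) + K = \left(10 + 2098159\right) + 684747 = 2098169 + 684747 = 2782916$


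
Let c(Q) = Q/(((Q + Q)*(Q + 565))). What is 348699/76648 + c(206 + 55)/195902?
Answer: 542545642843/119257693324 ≈ 4.5494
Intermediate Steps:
c(Q) = 1/(2*(565 + Q)) (c(Q) = Q/(((2*Q)*(565 + Q))) = Q/((2*Q*(565 + Q))) = Q*(1/(2*Q*(565 + Q))) = 1/(2*(565 + Q)))
348699/76648 + c(206 + 55)/195902 = 348699/76648 + (1/(2*(565 + (206 + 55))))/195902 = 348699*(1/76648) + (1/(2*(565 + 261)))*(1/195902) = 26823/5896 + ((½)/826)*(1/195902) = 26823/5896 + ((½)*(1/826))*(1/195902) = 26823/5896 + (1/1652)*(1/195902) = 26823/5896 + 1/323630104 = 542545642843/119257693324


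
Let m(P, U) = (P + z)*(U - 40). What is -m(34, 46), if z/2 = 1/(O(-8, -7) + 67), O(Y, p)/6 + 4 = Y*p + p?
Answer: -68760/337 ≈ -204.04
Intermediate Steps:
O(Y, p) = -24 + 6*p + 6*Y*p (O(Y, p) = -24 + 6*(Y*p + p) = -24 + 6*(p + Y*p) = -24 + (6*p + 6*Y*p) = -24 + 6*p + 6*Y*p)
z = 2/337 (z = 2/((-24 + 6*(-7) + 6*(-8)*(-7)) + 67) = 2/((-24 - 42 + 336) + 67) = 2/(270 + 67) = 2/337 ≈ 0.0059347)
m(P, U) = (-40 + U)*(2/337 + P) (m(P, U) = (P + 2/337)*(U - 40) = (2/337 + P)*(-40 + U) = (-40 + U)*(2/337 + P))
-m(34, 46) = -(-80/337 - 40*34 + (2/337)*46 + 34*46) = -(-80/337 - 1360 + 92/337 + 1564) = -1*68760/337 = -68760/337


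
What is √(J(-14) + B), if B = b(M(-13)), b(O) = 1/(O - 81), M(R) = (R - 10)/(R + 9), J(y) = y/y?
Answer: 3*√9933/301 ≈ 0.99333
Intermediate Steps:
J(y) = 1
M(R) = (-10 + R)/(9 + R)
b(O) = 1/(-81 + O)
B = -4/301 (B = 1/(-81 + (-10 - 13)/(9 - 13)) = 1/(-81 - 23/(-4)) = 1/(-81 - ¼*(-23)) = 1/(-81 + 23/4) = 1/(-301/4) = -4/301 ≈ -0.013289)
√(J(-14) + B) = √(1 - 4/301) = √(297/301) = 3*√9933/301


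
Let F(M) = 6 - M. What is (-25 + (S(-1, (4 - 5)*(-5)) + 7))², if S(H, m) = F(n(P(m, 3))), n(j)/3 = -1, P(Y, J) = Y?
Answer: 81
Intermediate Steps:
n(j) = -3 (n(j) = 3*(-1) = -3)
S(H, m) = 9 (S(H, m) = 6 - 1*(-3) = 6 + 3 = 9)
(-25 + (S(-1, (4 - 5)*(-5)) + 7))² = (-25 + (9 + 7))² = (-25 + 16)² = (-9)² = 81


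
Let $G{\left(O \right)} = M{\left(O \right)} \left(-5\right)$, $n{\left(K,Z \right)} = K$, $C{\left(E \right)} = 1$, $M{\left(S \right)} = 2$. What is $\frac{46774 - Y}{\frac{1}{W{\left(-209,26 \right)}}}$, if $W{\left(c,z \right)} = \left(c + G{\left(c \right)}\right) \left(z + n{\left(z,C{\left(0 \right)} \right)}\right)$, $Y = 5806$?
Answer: $-466543584$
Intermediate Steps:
$G{\left(O \right)} = -10$ ($G{\left(O \right)} = 2 \left(-5\right) = -10$)
$W{\left(c,z \right)} = 2 z \left(-10 + c\right)$ ($W{\left(c,z \right)} = \left(c - 10\right) \left(z + z\right) = \left(-10 + c\right) 2 z = 2 z \left(-10 + c\right)$)
$\frac{46774 - Y}{\frac{1}{W{\left(-209,26 \right)}}} = \frac{46774 - 5806}{\frac{1}{2 \cdot 26 \left(-10 - 209\right)}} = \frac{46774 - 5806}{\frac{1}{2 \cdot 26 \left(-219\right)}} = \frac{40968}{\frac{1}{-11388}} = \frac{40968}{- \frac{1}{11388}} = 40968 \left(-11388\right) = -466543584$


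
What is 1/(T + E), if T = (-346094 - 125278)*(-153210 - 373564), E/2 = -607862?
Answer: 1/248305298204 ≈ 4.0273e-12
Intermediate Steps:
E = -1215724 (E = 2*(-607862) = -1215724)
T = 248306513928 (T = -471372*(-526774) = 248306513928)
1/(T + E) = 1/(248306513928 - 1215724) = 1/248305298204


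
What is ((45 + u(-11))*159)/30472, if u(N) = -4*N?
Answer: 14151/30472 ≈ 0.46439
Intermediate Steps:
((45 + u(-11))*159)/30472 = ((45 - 4*(-11))*159)/30472 = ((45 + 44)*159)*(1/30472) = (89*159)*(1/30472) = 14151*(1/30472) = 14151/30472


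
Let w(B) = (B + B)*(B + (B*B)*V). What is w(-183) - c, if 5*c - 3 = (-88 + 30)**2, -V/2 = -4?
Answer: -489947437/5 ≈ -9.7990e+7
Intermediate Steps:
V = 8 (V = -2*(-4) = 8)
w(B) = 2*B*(B + 8*B**2) (w(B) = (B + B)*(B + (B*B)*8) = (2*B)*(B + B**2*8) = (2*B)*(B + 8*B**2) = 2*B*(B + 8*B**2))
c = 3367/5 (c = 3/5 + (-88 + 30)**2/5 = 3/5 + (1/5)*(-58)**2 = 3/5 + (1/5)*3364 = 3/5 + 3364/5 = 3367/5 ≈ 673.40)
w(-183) - c = (-183)**2*(2 + 16*(-183)) - 1*3367/5 = 33489*(2 - 2928) - 3367/5 = 33489*(-2926) - 3367/5 = -97988814 - 3367/5 = -489947437/5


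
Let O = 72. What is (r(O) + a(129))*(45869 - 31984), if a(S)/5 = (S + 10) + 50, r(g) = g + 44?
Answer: 14731985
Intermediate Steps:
r(g) = 44 + g
a(S) = 300 + 5*S (a(S) = 5*((S + 10) + 50) = 5*((10 + S) + 50) = 5*(60 + S) = 300 + 5*S)
(r(O) + a(129))*(45869 - 31984) = ((44 + 72) + (300 + 5*129))*(45869 - 31984) = (116 + (300 + 645))*13885 = (116 + 945)*13885 = 1061*13885 = 14731985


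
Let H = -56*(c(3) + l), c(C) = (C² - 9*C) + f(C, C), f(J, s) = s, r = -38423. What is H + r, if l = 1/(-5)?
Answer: -187859/5 ≈ -37572.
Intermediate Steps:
l = -⅕ ≈ -0.20000
c(C) = C² - 8*C (c(C) = (C² - 9*C) + C = C² - 8*C)
H = 4256/5 (H = -56*(3*(-8 + 3) - ⅕) = -56*(3*(-5) - ⅕) = -56*(-15 - ⅕) = -56*(-76/5) = 4256/5 ≈ 851.20)
H + r = 4256/5 - 38423 = -187859/5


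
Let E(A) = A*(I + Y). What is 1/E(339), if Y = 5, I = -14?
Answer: -1/3051 ≈ -0.00032776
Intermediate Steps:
E(A) = -9*A (E(A) = A*(-14 + 5) = A*(-9) = -9*A)
1/E(339) = 1/(-9*339) = 1/(-3051) = -1/3051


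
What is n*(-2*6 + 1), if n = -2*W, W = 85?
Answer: 1870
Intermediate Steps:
n = -170 (n = -2*85 = -170)
n*(-2*6 + 1) = -170*(-2*6 + 1) = -170*(-12 + 1) = -170*(-11) = 1870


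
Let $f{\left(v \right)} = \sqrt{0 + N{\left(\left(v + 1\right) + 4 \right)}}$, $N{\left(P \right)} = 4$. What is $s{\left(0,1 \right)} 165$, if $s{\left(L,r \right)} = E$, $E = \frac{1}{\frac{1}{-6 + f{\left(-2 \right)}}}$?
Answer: $-660$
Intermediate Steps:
$f{\left(v \right)} = 2$ ($f{\left(v \right)} = \sqrt{0 + 4} = \sqrt{4} = 2$)
$E = -4$ ($E = \frac{1}{\frac{1}{-6 + 2}} = \frac{1}{\frac{1}{-4}} = \frac{1}{- \frac{1}{4}} = -4$)
$s{\left(L,r \right)} = -4$
$s{\left(0,1 \right)} 165 = \left(-4\right) 165 = -660$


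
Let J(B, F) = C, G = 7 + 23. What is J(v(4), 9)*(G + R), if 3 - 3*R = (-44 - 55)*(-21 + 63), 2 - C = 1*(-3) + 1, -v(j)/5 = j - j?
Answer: 5668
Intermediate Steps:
G = 30
v(j) = 0 (v(j) = -5*(j - j) = -5*0 = 0)
C = 4 (C = 2 - (1*(-3) + 1) = 2 - (-3 + 1) = 2 - 1*(-2) = 2 + 2 = 4)
J(B, F) = 4
R = 1387 (R = 1 - (-44 - 55)*(-21 + 63)/3 = 1 - (-33)*42 = 1 - 1/3*(-4158) = 1 + 1386 = 1387)
J(v(4), 9)*(G + R) = 4*(30 + 1387) = 4*1417 = 5668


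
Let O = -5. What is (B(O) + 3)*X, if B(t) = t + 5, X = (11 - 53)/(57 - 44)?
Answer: -126/13 ≈ -9.6923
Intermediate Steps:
X = -42/13 ≈ -3.2308
B(t) = 5 + t
(B(O) + 3)*X = ((5 - 5) + 3)*(-42/13) = (0 + 3)*(-42/13) = 3*(-42/13) = -126/13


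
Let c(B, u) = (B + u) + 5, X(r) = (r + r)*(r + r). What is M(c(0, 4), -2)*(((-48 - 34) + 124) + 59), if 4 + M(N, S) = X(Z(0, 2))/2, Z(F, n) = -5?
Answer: 4646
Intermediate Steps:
X(r) = 4*r² (X(r) = (2*r)*(2*r) = 4*r²)
c(B, u) = 5 + B + u
M(N, S) = 46 (M(N, S) = -4 + (4*(-5)²)/2 = -4 + (4*25)*(½) = -4 + 100*(½) = -4 + 50 = 46)
M(c(0, 4), -2)*(((-48 - 34) + 124) + 59) = 46*(((-48 - 34) + 124) + 59) = 46*((-82 + 124) + 59) = 46*(42 + 59) = 46*101 = 4646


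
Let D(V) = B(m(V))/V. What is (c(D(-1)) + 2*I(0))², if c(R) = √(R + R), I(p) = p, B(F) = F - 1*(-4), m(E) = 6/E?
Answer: 4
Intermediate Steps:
B(F) = 4 + F (B(F) = F + 4 = 4 + F)
D(V) = (4 + 6/V)/V
c(R) = √2*√R (c(R) = √(2*R) = √2*√R)
(c(D(-1)) + 2*I(0))² = (√2*√(2*(3 + 2*(-1))/(-1)²) + 2*0)² = (√2*√(2*1*(3 - 2)) + 0)² = (√2*√(2*1*1) + 0)² = (√2*√2 + 0)² = (2 + 0)² = 2² = 4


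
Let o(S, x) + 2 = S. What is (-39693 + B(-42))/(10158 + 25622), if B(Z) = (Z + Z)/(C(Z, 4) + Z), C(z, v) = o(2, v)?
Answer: -39691/35780 ≈ -1.1093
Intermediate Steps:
o(S, x) = -2 + S
C(z, v) = 0 (C(z, v) = -2 + 2 = 0)
B(Z) = 2 (B(Z) = (Z + Z)/(0 + Z) = (2*Z)/Z = 2)
(-39693 + B(-42))/(10158 + 25622) = (-39693 + 2)/(10158 + 25622) = -39691/35780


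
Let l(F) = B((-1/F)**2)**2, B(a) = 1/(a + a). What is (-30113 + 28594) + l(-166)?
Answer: 189831765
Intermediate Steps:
B(a) = 1/(2*a)
l(F) = F**4/4 (l(F) = (1/(2*((-1/F)**2)))**2 = (1/(2*(F**(-2))))**2 = (F**2/2)**2 = F**4/4)
(-30113 + 28594) + l(-166) = (-30113 + 28594) + (1/4)*(-166)**4 = -1519 + (1/4)*759333136 = -1519 + 189833284 = 189831765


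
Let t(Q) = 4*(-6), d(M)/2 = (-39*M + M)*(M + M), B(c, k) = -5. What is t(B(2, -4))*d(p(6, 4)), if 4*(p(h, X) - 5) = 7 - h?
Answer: 100548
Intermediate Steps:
p(h, X) = 27/4 - h/4 (p(h, X) = 5 + (7 - h)/4 = 5 + (7/4 - h/4) = 27/4 - h/4)
d(M) = -152*M² (d(M) = 2*((-39*M + M)*(M + M)) = 2*((-38*M)*(2*M)) = 2*(-76*M²) = -152*M²)
t(Q) = -24
t(B(2, -4))*d(p(6, 4)) = -(-3648)*(27/4 - ¼*6)² = -(-3648)*(27/4 - 3/2)² = -(-3648)*(21/4)² = -(-3648)*441/16 = -24*(-8379/2) = 100548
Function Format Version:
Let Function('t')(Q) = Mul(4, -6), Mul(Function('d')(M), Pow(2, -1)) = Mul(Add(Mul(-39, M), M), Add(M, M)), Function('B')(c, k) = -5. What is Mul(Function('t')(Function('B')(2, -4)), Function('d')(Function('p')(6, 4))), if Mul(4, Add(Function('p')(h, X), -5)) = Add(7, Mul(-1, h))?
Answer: 100548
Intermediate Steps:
Function('p')(h, X) = Add(Rational(27, 4), Mul(Rational(-1, 4), h)) (Function('p')(h, X) = Add(5, Mul(Rational(1, 4), Add(7, Mul(-1, h)))) = Add(5, Add(Rational(7, 4), Mul(Rational(-1, 4), h))) = Add(Rational(27, 4), Mul(Rational(-1, 4), h)))
Function('d')(M) = Mul(-152, Pow(M, 2)) (Function('d')(M) = Mul(2, Mul(Add(Mul(-39, M), M), Add(M, M))) = Mul(2, Mul(Mul(-38, M), Mul(2, M))) = Mul(2, Mul(-76, Pow(M, 2))) = Mul(-152, Pow(M, 2)))
Function('t')(Q) = -24
Mul(Function('t')(Function('B')(2, -4)), Function('d')(Function('p')(6, 4))) = Mul(-24, Mul(-152, Pow(Add(Rational(27, 4), Mul(Rational(-1, 4), 6)), 2))) = Mul(-24, Mul(-152, Pow(Add(Rational(27, 4), Rational(-3, 2)), 2))) = Mul(-24, Mul(-152, Pow(Rational(21, 4), 2))) = Mul(-24, Mul(-152, Rational(441, 16))) = Mul(-24, Rational(-8379, 2)) = 100548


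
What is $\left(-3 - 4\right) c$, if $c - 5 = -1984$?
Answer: $13853$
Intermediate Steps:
$c = -1979$ ($c = 5 - 1984 = -1979$)
$\left(-3 - 4\right) c = \left(-3 - 4\right) \left(-1979\right) = \left(-7\right) \left(-1979\right) = 13853$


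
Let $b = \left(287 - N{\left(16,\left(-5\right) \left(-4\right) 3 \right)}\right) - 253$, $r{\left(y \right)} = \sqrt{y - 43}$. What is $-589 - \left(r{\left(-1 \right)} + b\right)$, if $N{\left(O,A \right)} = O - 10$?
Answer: $-617 - 2 i \sqrt{11} \approx -617.0 - 6.6332 i$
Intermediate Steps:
$N{\left(O,A \right)} = -10 + O$
$r{\left(y \right)} = \sqrt{-43 + y}$
$b = 28$ ($b = \left(287 - \left(-10 + 16\right)\right) - 253 = \left(287 - 6\right) - 253 = 281 - 253 = 28$)
$-589 - \left(r{\left(-1 \right)} + b\right) = -589 - \left(\sqrt{-43 - 1} + 28\right) = -589 - \left(\sqrt{-44} + 28\right) = -589 - \left(2 i \sqrt{11} + 28\right) = -589 - \left(28 + 2 i \sqrt{11}\right) = -617 - 2 i \sqrt{11}$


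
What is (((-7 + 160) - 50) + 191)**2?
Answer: 86436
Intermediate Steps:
(((-7 + 160) - 50) + 191)**2 = ((153 - 50) + 191)**2 = (103 + 191)**2 = 294**2 = 86436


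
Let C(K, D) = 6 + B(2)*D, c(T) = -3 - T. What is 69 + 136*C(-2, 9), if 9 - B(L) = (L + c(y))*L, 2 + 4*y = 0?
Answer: 13125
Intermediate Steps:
y = -½ (y = -½ + (¼)*0 = -½ + 0 = -½ ≈ -0.50000)
B(L) = 9 - L*(-5/2 + L) (B(L) = 9 - (L + (-3 - 1*(-½)))*L = 9 - (L + (-3 + ½))*L = 9 - (L - 5/2)*L = 9 - (-5/2 + L)*L = 9 - L*(-5/2 + L))
C(K, D) = 6 + 10*D (C(K, D) = 6 + (9 - 1*2² + (5/2)*2)*D = 6 + (9 - 1*4 + 5)*D = 6 + (9 - 4 + 5)*D = 6 + 10*D)
69 + 136*C(-2, 9) = 69 + 136*(6 + 10*9) = 69 + 136*(6 + 90) = 69 + 136*96 = 69 + 13056 = 13125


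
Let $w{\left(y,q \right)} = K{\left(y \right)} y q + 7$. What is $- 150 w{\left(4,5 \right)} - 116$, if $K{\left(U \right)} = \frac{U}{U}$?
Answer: $-4166$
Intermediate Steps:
$K{\left(U \right)} = 1$
$w{\left(y,q \right)} = 7 + q y$ ($w{\left(y,q \right)} = 1 y q + 7 = y q + 7 = q y + 7 = 7 + q y$)
$- 150 w{\left(4,5 \right)} - 116 = - 150 \left(7 + 5 \cdot 4\right) - 116 = - 150 \left(7 + 20\right) - 116 = \left(-150\right) 27 - 116 = -4050 - 116 = -4166$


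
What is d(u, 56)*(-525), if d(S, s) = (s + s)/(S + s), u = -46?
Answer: -5880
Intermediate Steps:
d(S, s) = 2*s/(S + s) (d(S, s) = (2*s)/(S + s) = 2*s/(S + s))
d(u, 56)*(-525) = (2*56/(-46 + 56))*(-525) = (2*56/10)*(-525) = (2*56*(1/10))*(-525) = (56/5)*(-525) = -5880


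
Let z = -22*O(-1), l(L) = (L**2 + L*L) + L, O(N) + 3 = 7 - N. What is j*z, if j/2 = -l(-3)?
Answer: 3300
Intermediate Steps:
O(N) = 4 - N (O(N) = -3 + (7 - N) = 4 - N)
l(L) = L + 2*L**2 (l(L) = (L**2 + L**2) + L = 2*L**2 + L = L + 2*L**2)
j = -30 (j = 2*(-(-3)*(1 + 2*(-3))) = 2*(-(-3)*(1 - 6)) = 2*(-(-3)*(-5)) = 2*(-1*15) = 2*(-15) = -30)
z = -110 (z = -22*(4 - 1*(-1)) = -22*(4 + 1) = -22*5 = -110)
j*z = -30*(-110) = 3300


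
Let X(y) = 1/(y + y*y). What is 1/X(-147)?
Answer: 21462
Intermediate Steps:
X(y) = 1/(y + y²)
1/X(-147) = 1/(1/((-147)*(1 - 147))) = 1/(-1/147/(-146)) = 1/(-1/147*(-1/146)) = 1/(1/21462) = 21462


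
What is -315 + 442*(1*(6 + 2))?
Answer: 3221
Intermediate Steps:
-315 + 442*(1*(6 + 2)) = -315 + 442*(1*8) = -315 + 442*8 = -315 + 3536 = 3221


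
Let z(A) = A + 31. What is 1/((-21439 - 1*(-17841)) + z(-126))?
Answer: -1/3693 ≈ -0.00027078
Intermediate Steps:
z(A) = 31 + A
1/((-21439 - 1*(-17841)) + z(-126)) = 1/((-21439 - 1*(-17841)) + (31 - 126)) = 1/((-21439 + 17841) - 95) = 1/(-3598 - 95) = 1/(-3693) = -1/3693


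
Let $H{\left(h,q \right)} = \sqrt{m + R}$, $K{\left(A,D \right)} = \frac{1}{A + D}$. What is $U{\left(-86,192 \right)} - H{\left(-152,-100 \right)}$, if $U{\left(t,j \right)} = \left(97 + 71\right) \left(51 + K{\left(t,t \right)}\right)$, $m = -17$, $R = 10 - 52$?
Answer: $\frac{368382}{43} - i \sqrt{59} \approx 8567.0 - 7.6811 i$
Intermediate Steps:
$R = -42$
$H{\left(h,q \right)} = i \sqrt{59}$ ($H{\left(h,q \right)} = \sqrt{-17 - 42} = \sqrt{-59} = i \sqrt{59}$)
$U{\left(t,j \right)} = 8568 + \frac{84}{t}$ ($U{\left(t,j \right)} = \left(97 + 71\right) \left(51 + \frac{1}{t + t}\right) = 168 \left(51 + \frac{1}{2 t}\right) = 8568 + \frac{84}{t}$)
$U{\left(-86,192 \right)} - H{\left(-152,-100 \right)} = \left(8568 + \frac{84}{-86}\right) - i \sqrt{59} = \left(8568 + 84 \left(- \frac{1}{86}\right)\right) - i \sqrt{59} = \left(8568 - \frac{42}{43}\right) - i \sqrt{59} = \frac{368382}{43} - i \sqrt{59}$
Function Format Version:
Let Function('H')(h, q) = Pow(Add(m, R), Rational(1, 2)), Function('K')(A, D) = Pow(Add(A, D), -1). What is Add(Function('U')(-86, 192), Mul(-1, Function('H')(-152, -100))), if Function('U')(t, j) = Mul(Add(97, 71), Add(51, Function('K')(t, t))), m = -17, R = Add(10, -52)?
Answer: Add(Rational(368382, 43), Mul(-1, I, Pow(59, Rational(1, 2)))) ≈ Add(8567.0, Mul(-7.6811, I))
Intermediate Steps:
R = -42
Function('H')(h, q) = Mul(I, Pow(59, Rational(1, 2))) (Function('H')(h, q) = Pow(Add(-17, -42), Rational(1, 2)) = Pow(-59, Rational(1, 2)) = Mul(I, Pow(59, Rational(1, 2))))
Function('U')(t, j) = Add(8568, Mul(84, Pow(t, -1))) (Function('U')(t, j) = Mul(Add(97, 71), Add(51, Pow(Add(t, t), -1))) = Mul(168, Add(51, Pow(Mul(2, t), -1))) = Mul(168, Add(51, Mul(Rational(1, 2), Pow(t, -1)))) = Add(8568, Mul(84, Pow(t, -1))))
Add(Function('U')(-86, 192), Mul(-1, Function('H')(-152, -100))) = Add(Add(8568, Mul(84, Pow(-86, -1))), Mul(-1, Mul(I, Pow(59, Rational(1, 2))))) = Add(Add(8568, Mul(84, Rational(-1, 86))), Mul(-1, I, Pow(59, Rational(1, 2)))) = Add(Add(8568, Rational(-42, 43)), Mul(-1, I, Pow(59, Rational(1, 2)))) = Add(Rational(368382, 43), Mul(-1, I, Pow(59, Rational(1, 2))))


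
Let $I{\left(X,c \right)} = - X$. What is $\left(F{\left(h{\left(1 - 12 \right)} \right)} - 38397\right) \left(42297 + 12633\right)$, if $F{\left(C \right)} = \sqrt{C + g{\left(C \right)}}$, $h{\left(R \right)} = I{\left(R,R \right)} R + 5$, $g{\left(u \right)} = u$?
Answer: $-2109147210 + 109860 i \sqrt{58} \approx -2.1091 \cdot 10^{9} + 8.3667 \cdot 10^{5} i$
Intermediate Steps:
$h{\left(R \right)} = 5 - R^{2}$ ($h{\left(R \right)} = - R R + 5 = - R^{2} + 5 = 5 - R^{2}$)
$F{\left(C \right)} = \sqrt{2} \sqrt{C}$ ($F{\left(C \right)} = \sqrt{C + C} = \sqrt{2 C} = \sqrt{2} \sqrt{C}$)
$\left(F{\left(h{\left(1 - 12 \right)} \right)} - 38397\right) \left(42297 + 12633\right) = \left(\sqrt{2} \sqrt{5 - \left(1 - 12\right)^{2}} - 38397\right) \left(42297 + 12633\right) = \left(\sqrt{2} \sqrt{5 - \left(1 - 12\right)^{2}} - 38397\right) 54930 = \left(\sqrt{2} \sqrt{5 - \left(-11\right)^{2}} - 38397\right) 54930 = \left(\sqrt{2} \sqrt{5 - 121} - 38397\right) 54930 = \left(\sqrt{2} \sqrt{-116} - 38397\right) 54930 = \left(\sqrt{2} \cdot 2 i \sqrt{29} - 38397\right) 54930 = \left(2 i \sqrt{58} - 38397\right) 54930 = \left(-38397 + 2 i \sqrt{58}\right) 54930 = -2109147210 + 109860 i \sqrt{58}$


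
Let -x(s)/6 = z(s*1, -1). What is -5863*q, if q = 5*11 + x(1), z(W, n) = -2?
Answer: -392821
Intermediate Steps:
x(s) = 12 (x(s) = -6*(-2) = 12)
q = 67 (q = 5*11 + 12 = 55 + 12 = 67)
-5863*q = -5863*67 = -392821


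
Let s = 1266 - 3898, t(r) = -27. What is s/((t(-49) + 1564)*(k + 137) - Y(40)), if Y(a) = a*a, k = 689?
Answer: -1316/633981 ≈ -0.0020758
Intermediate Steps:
Y(a) = a**2
s = -2632
s/((t(-49) + 1564)*(k + 137) - Y(40)) = -2632/((-27 + 1564)*(689 + 137) - 1*40**2) = -2632/(1537*826 - 1*1600) = -2632/(1269562 - 1600) = -2632/1267962 = -2632*1/1267962 = -1316/633981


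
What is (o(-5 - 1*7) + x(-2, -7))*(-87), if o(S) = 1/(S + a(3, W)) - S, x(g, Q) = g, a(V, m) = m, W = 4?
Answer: -6873/8 ≈ -859.13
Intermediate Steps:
o(S) = 1/(4 + S) - S (o(S) = 1/(S + 4) - S = 1/(4 + S) - S)
(o(-5 - 1*7) + x(-2, -7))*(-87) = ((1 - (-5 - 1*7)**2 - 4*(-5 - 1*7))/(4 + (-5 - 1*7)) - 2)*(-87) = ((1 - (-5 - 7)**2 - 4*(-5 - 7))/(4 + (-5 - 7)) - 2)*(-87) = ((1 - 1*(-12)**2 - 4*(-12))/(4 - 12) - 2)*(-87) = ((1 - 1*144 + 48)/(-8) - 2)*(-87) = (-(1 - 144 + 48)/8 - 2)*(-87) = (-1/8*(-95) - 2)*(-87) = (95/8 - 2)*(-87) = (79/8)*(-87) = -6873/8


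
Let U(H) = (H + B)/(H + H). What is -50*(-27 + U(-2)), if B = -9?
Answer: 2425/2 ≈ 1212.5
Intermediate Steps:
U(H) = (-9 + H)/(2*H) (U(H) = (H - 9)/(H + H) = (-9 + H)/((2*H)) = (-9 + H)*(1/(2*H)) = (-9 + H)/(2*H))
-50*(-27 + U(-2)) = -50*(-27 + (½)*(-9 - 2)/(-2)) = -50*(-27 + (½)*(-½)*(-11)) = -50*(-27 + 11/4) = -50*(-97/4) = 2425/2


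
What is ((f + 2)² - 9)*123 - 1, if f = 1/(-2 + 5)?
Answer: -1315/3 ≈ -438.33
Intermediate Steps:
f = ⅓ (f = 1/3 = ⅓ ≈ 0.33333)
((f + 2)² - 9)*123 - 1 = ((⅓ + 2)² - 9)*123 - 1 = ((7/3)² - 9)*123 - 1 = (49/9 - 9)*123 - 1 = -32/9*123 - 1 = -1312/3 - 1 = -1315/3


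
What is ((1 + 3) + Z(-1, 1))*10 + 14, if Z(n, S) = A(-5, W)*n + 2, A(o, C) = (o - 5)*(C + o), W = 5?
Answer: 74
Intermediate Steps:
A(o, C) = (-5 + o)*(C + o)
Z(n, S) = 2 (Z(n, S) = ((-5)² - 5*5 - 5*(-5) + 5*(-5))*n + 2 = (25 - 25 + 25 - 25)*n + 2 = 0*n + 2 = 0 + 2 = 2)
((1 + 3) + Z(-1, 1))*10 + 14 = ((1 + 3) + 2)*10 + 14 = (4 + 2)*10 + 14 = 6*10 + 14 = 60 + 14 = 74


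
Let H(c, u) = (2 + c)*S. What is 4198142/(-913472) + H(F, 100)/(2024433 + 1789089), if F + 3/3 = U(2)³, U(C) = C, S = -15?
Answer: -1334152516237/290295464032 ≈ -4.5958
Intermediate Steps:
F = 7 (F = -1 + 2³ = -1 + 8 = 7)
H(c, u) = -30 - 15*c (H(c, u) = (2 + c)*(-15) = -30 - 15*c)
4198142/(-913472) + H(F, 100)/(2024433 + 1789089) = 4198142/(-913472) + (-30 - 15*7)/(2024433 + 1789089) = 4198142*(-1/913472) + (-30 - 105)/3813522 = -2099071/456736 - 135*1/3813522 = -2099071/456736 - 45/1271174 = -1334152516237/290295464032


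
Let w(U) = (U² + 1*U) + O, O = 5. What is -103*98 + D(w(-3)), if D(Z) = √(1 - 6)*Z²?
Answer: -10094 + 121*I*√5 ≈ -10094.0 + 270.56*I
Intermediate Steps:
w(U) = 5 + U + U² (w(U) = (U² + 1*U) + 5 = (U² + U) + 5 = (U + U²) + 5 = 5 + U + U²)
D(Z) = I*√5*Z² (D(Z) = √(-5)*Z² = (I*√5)*Z² = I*√5*Z²)
-103*98 + D(w(-3)) = -103*98 + I*√5*(5 - 3 + (-3)²)² = -10094 + I*√5*(5 - 3 + 9)² = -10094 + I*√5*11² = -10094 + I*√5*121 = -10094 + 121*I*√5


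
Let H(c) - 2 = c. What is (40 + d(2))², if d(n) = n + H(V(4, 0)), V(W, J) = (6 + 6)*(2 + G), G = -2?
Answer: 1936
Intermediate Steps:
V(W, J) = 0 (V(W, J) = (6 + 6)*(2 - 2) = 12*0 = 0)
H(c) = 2 + c
d(n) = 2 + n (d(n) = n + (2 + 0) = n + 2 = 2 + n)
(40 + d(2))² = (40 + (2 + 2))² = (40 + 4)² = 44² = 1936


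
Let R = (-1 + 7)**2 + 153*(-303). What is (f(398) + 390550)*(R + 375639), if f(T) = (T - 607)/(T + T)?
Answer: 25594241189439/199 ≈ 1.2861e+11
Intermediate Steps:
f(T) = (-607 + T)/(2*T) (f(T) = (-607 + T)/((2*T)) = (-607 + T)*(1/(2*T)) = (-607 + T)/(2*T))
R = -46323 (R = 6**2 - 46359 = 36 - 46359 = -46323)
(f(398) + 390550)*(R + 375639) = ((1/2)*(-607 + 398)/398 + 390550)*(-46323 + 375639) = ((1/2)*(1/398)*(-209) + 390550)*329316 = (-209/796 + 390550)*329316 = (310877591/796)*329316 = 25594241189439/199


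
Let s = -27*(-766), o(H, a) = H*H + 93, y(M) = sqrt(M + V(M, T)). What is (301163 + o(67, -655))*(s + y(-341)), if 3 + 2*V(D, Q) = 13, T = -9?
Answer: 6323418090 + 1222980*I*sqrt(21) ≈ 6.3234e+9 + 5.6044e+6*I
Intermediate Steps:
V(D, Q) = 5 (V(D, Q) = -3/2 + (1/2)*13 = -3/2 + 13/2 = 5)
y(M) = sqrt(5 + M) (y(M) = sqrt(M + 5) = sqrt(5 + M))
o(H, a) = 93 + H**2 (o(H, a) = H**2 + 93 = 93 + H**2)
s = 20682
(301163 + o(67, -655))*(s + y(-341)) = (301163 + (93 + 67**2))*(20682 + sqrt(5 - 341)) = (301163 + (93 + 4489))*(20682 + sqrt(-336)) = (301163 + 4582)*(20682 + 4*I*sqrt(21)) = 305745*(20682 + 4*I*sqrt(21)) = 6323418090 + 1222980*I*sqrt(21)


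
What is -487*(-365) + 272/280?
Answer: 6221459/35 ≈ 1.7776e+5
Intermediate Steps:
-487*(-365) + 272/280 = 177755 + 272*(1/280) = 177755 + 34/35 = 6221459/35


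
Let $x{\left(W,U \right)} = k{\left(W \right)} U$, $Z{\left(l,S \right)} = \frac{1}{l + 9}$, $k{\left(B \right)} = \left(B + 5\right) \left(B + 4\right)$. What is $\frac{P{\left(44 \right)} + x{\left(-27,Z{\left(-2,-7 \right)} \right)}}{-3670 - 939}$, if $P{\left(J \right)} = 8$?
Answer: $- \frac{562}{32263} \approx -0.017419$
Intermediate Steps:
$k{\left(B \right)} = \left(4 + B\right) \left(5 + B\right)$ ($k{\left(B \right)} = \left(5 + B\right) \left(4 + B\right) = \left(4 + B\right) \left(5 + B\right)$)
$Z{\left(l,S \right)} = \frac{1}{9 + l}$
$x{\left(W,U \right)} = U \left(20 + W^{2} + 9 W\right)$ ($x{\left(W,U \right)} = \left(20 + W^{2} + 9 W\right) U = U \left(20 + W^{2} + 9 W\right)$)
$\frac{P{\left(44 \right)} + x{\left(-27,Z{\left(-2,-7 \right)} \right)}}{-3670 - 939} = \frac{8 + \frac{20 + \left(-27\right)^{2} + 9 \left(-27\right)}{9 - 2}}{-3670 - 939} = \frac{8 + \frac{20 + 729 - 243}{7}}{-4609} = \left(8 + \frac{1}{7} \cdot 506\right) \left(- \frac{1}{4609}\right) = \left(8 + \frac{506}{7}\right) \left(- \frac{1}{4609}\right) = \frac{562}{7} \left(- \frac{1}{4609}\right) = - \frac{562}{32263}$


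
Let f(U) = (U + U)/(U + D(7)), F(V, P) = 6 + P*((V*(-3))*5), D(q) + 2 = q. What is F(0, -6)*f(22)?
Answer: 88/9 ≈ 9.7778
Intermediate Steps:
D(q) = -2 + q
F(V, P) = 6 - 15*P*V (F(V, P) = 6 + P*(-3*V*5) = 6 + P*(-15*V) = 6 - 15*P*V)
f(U) = 2*U/(5 + U) (f(U) = (U + U)/(U + (-2 + 7)) = (2*U)/(U + 5) = (2*U)/(5 + U) = 2*U/(5 + U))
F(0, -6)*f(22) = (6 - 15*(-6)*0)*(2*22/(5 + 22)) = (6 + 0)*(2*22/27) = 6*(2*22*(1/27)) = 6*(44/27) = 88/9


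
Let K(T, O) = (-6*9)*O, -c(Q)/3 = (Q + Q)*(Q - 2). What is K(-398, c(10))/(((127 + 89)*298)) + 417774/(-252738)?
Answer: -7847341/6276327 ≈ -1.2503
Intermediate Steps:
c(Q) = -6*Q*(-2 + Q) (c(Q) = -3*(Q + Q)*(Q - 2) = -3*2*Q*(-2 + Q) = -6*Q*(-2 + Q))
K(T, O) = -54*O
K(-398, c(10))/(((127 + 89)*298)) + 417774/(-252738) = (-324*10*(2 - 1*10))/(((127 + 89)*298)) + 417774/(-252738) = (-324*10*(2 - 10))/((216*298)) + 417774*(-1/252738) = -324*10*(-8)/64368 - 69629/42123 = -54*(-480)*(1/64368) - 69629/42123 = 25920*(1/64368) - 69629/42123 = 60/149 - 69629/42123 = -7847341/6276327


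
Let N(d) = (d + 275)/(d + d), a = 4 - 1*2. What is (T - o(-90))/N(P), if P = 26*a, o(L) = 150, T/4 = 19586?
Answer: 8132176/327 ≈ 24869.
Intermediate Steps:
T = 78344 (T = 4*19586 = 78344)
a = 2 (a = 4 - 2 = 2)
P = 52 (P = 26*2 = 52)
N(d) = (275 + d)/(2*d) (N(d) = (275 + d)/((2*d)) = (275 + d)*(1/(2*d)) = (275 + d)/(2*d))
(T - o(-90))/N(P) = (78344 - 1*150)/(((½)*(275 + 52)/52)) = (78344 - 150)/(((½)*(1/52)*327)) = 78194/(327/104) = 78194*(104/327) = 8132176/327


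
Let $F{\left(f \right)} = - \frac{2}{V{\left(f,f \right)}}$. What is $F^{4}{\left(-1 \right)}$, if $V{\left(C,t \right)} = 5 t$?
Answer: $\frac{16}{625} \approx 0.0256$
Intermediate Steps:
$F{\left(f \right)} = - \frac{2}{5 f}$
$F^{4}{\left(-1 \right)} = \left(- \frac{2}{5 \left(-1\right)}\right)^{4} = \left(\left(- \frac{2}{5}\right) \left(-1\right)\right)^{4} = \left(\frac{2}{5}\right)^{4} = \frac{16}{625}$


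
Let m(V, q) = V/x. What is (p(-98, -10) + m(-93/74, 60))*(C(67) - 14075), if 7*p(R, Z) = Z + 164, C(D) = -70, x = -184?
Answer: -184281675/592 ≈ -3.1129e+5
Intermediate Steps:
m(V, q) = -V/184 (m(V, q) = V/(-184) = V*(-1/184) = -V/184)
p(R, Z) = 164/7 + Z/7 (p(R, Z) = (Z + 164)/7 = (164 + Z)/7 = 164/7 + Z/7)
(p(-98, -10) + m(-93/74, 60))*(C(67) - 14075) = ((164/7 + (1/7)*(-10)) - (-93)/(184*74))*(-70 - 14075) = ((164/7 - 10/7) - (-93)/(184*74))*(-14145) = (22 - 1/184*(-93/74))*(-14145) = (22 + 93/13616)*(-14145) = (299645/13616)*(-14145) = -184281675/592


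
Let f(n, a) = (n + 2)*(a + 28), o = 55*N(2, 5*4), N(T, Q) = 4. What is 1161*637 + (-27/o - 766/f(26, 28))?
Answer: 31889671483/43120 ≈ 7.3956e+5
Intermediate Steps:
o = 220 (o = 55*4 = 220)
f(n, a) = (2 + n)*(28 + a)
1161*637 + (-27/o - 766/f(26, 28)) = 1161*637 + (-27/220 - 766/(56 + 2*28 + 28*26 + 28*26)) = 739557 + (-27*1/220 - 766/(56 + 56 + 728 + 728)) = 739557 + (-27/220 - 766/1568) = 739557 + (-27/220 - 766*1/1568) = 739557 + (-27/220 - 383/784) = 739557 - 26357/43120 = 31889671483/43120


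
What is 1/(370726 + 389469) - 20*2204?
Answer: -33509395599/760195 ≈ -44080.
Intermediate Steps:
1/(370726 + 389469) - 20*2204 = 1/760195 - 1*44080 = 1/760195 - 44080 = -33509395599/760195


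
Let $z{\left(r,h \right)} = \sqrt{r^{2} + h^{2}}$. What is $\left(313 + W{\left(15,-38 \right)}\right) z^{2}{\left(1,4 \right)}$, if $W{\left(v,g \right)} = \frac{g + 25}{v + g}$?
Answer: $\frac{122604}{23} \approx 5330.6$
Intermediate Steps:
$z{\left(r,h \right)} = \sqrt{h^{2} + r^{2}}$
$W{\left(v,g \right)} = \frac{25 + g}{g + v}$
$\left(313 + W{\left(15,-38 \right)}\right) z^{2}{\left(1,4 \right)} = \left(313 + \frac{25 - 38}{-38 + 15}\right) \left(\sqrt{4^{2} + 1^{2}}\right)^{2} = \left(313 + \frac{1}{-23} \left(-13\right)\right) \left(\sqrt{16 + 1}\right)^{2} = \left(313 - - \frac{13}{23}\right) \left(\sqrt{17}\right)^{2} = \left(313 + \frac{13}{23}\right) 17 = \frac{7212}{23} \cdot 17 = \frac{122604}{23}$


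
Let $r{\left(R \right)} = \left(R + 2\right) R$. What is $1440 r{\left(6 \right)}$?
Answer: $69120$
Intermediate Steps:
$r{\left(R \right)} = R \left(2 + R\right)$ ($r{\left(R \right)} = \left(2 + R\right) R = R \left(2 + R\right)$)
$1440 r{\left(6 \right)} = 1440 \cdot 6 \left(2 + 6\right) = 1440 \cdot 6 \cdot 8 = 1440 \cdot 48 = 69120$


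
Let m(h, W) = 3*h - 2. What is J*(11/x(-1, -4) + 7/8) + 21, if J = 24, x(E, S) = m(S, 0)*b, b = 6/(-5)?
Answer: 404/7 ≈ 57.714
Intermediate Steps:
m(h, W) = -2 + 3*h
b = -6/5 (b = 6*(-⅕) = -6/5 ≈ -1.2000)
x(E, S) = 12/5 - 18*S/5 (x(E, S) = (-2 + 3*S)*(-6/5) = 12/5 - 18*S/5)
J*(11/x(-1, -4) + 7/8) + 21 = 24*(11/(12/5 - 18/5*(-4)) + 7/8) + 21 = 24*(11/(12/5 + 72/5) + 7*(⅛)) + 21 = 24*(11/(84/5) + 7/8) + 21 = 24*(11*(5/84) + 7/8) + 21 = 24*(55/84 + 7/8) + 21 = 24*(257/168) + 21 = 257/7 + 21 = 404/7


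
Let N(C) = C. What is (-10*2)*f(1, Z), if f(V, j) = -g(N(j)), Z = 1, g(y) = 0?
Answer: 0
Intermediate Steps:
f(V, j) = 0 (f(V, j) = -1*0 = 0)
(-10*2)*f(1, Z) = -10*2*0 = -20*0 = 0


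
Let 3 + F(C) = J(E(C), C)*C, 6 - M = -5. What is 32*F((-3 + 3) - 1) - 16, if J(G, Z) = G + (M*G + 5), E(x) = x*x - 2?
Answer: 112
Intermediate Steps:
M = 11 (M = 6 - 1*(-5) = 6 + 5 = 11)
E(x) = -2 + x**2 (E(x) = x**2 - 2 = -2 + x**2)
J(G, Z) = 5 + 12*G (J(G, Z) = G + (11*G + 5) = G + (5 + 11*G) = 5 + 12*G)
F(C) = -3 + C*(-19 + 12*C**2) (F(C) = -3 + (5 + 12*(-2 + C**2))*C = -3 + (5 + (-24 + 12*C**2))*C = -3 + (-19 + 12*C**2)*C = -3 + C*(-19 + 12*C**2))
32*F((-3 + 3) - 1) - 16 = 32*(-3 + ((-3 + 3) - 1)*(-19 + 12*((-3 + 3) - 1)**2)) - 16 = 32*(-3 + (0 - 1)*(-19 + 12*(0 - 1)**2)) - 16 = 32*(-3 - (-19 + 12*(-1)**2)) - 16 = 32*(-3 - (-19 + 12*1)) - 16 = 32*(-3 - (-19 + 12)) - 16 = 32*(-3 - 1*(-7)) - 16 = 32*(-3 + 7) - 16 = 32*4 - 16 = 128 - 16 = 112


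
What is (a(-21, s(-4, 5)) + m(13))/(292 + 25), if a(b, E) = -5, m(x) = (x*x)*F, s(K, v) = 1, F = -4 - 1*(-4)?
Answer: -5/317 ≈ -0.015773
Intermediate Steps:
F = 0 (F = -4 + 4 = 0)
m(x) = 0 (m(x) = (x*x)*0 = x²*0 = 0)
(a(-21, s(-4, 5)) + m(13))/(292 + 25) = (-5 + 0)/(292 + 25) = -5/317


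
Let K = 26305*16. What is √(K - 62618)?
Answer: √358262 ≈ 598.55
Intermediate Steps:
K = 420880
√(K - 62618) = √(420880 - 62618) = √358262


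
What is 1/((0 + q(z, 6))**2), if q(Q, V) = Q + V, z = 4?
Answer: 1/100 ≈ 0.010000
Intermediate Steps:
1/((0 + q(z, 6))**2) = 1/((0 + (4 + 6))**2) = 1/((0 + 10)**2) = 1/(10**2) = 1/100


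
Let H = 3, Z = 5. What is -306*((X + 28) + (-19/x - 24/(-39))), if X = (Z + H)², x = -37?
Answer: -13707270/481 ≈ -28497.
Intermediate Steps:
X = 64 (X = (5 + 3)² = 8² = 64)
-306*((X + 28) + (-19/x - 24/(-39))) = -306*((64 + 28) + (-19/(-37) - 24/(-39))) = -306*(92 + (-19*(-1/37) - 24*(-1/39))) = -306*(92 + (19/37 + 8/13)) = -306*(92 + 543/481) = -306*44795/481 = -13707270/481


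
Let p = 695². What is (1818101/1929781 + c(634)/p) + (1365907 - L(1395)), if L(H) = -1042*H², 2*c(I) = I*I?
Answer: 1891412322218533757768/932132467525 ≈ 2.0291e+9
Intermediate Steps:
c(I) = I²/2 (c(I) = (I*I)/2 = I²/2)
p = 483025
(1818101/1929781 + c(634)/p) + (1365907 - L(1395)) = (1818101/1929781 + ((½)*634²)/483025) + (1365907 - (-1042)*1395²) = (1818101*(1/1929781) + ((½)*401956)*(1/483025)) + (1365907 - (-1042)*1946025) = (1818101/1929781 + 200978*(1/483025)) + (1365907 - 1*(-2027758050)) = (1818101/1929781 + 200978/483025) + (1365907 + 2027758050) = 1266031761343/932132467525 + 2029123957 = 1891412322218533757768/932132467525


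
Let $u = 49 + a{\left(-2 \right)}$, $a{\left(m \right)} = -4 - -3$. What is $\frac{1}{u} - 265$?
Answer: $- \frac{12719}{48} \approx -264.98$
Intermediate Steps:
$a{\left(m \right)} = -1$ ($a{\left(m \right)} = -4 + 3 = -1$)
$u = 48$ ($u = 49 - 1 = 48$)
$\frac{1}{u} - 265 = \frac{1}{48} - 265 = - \frac{12719}{48}$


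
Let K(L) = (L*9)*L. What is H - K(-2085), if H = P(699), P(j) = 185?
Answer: -39124840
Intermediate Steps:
H = 185
K(L) = 9*L**2 (K(L) = (9*L)*L = 9*L**2)
H - K(-2085) = 185 - 9*(-2085)**2 = 185 - 9*4347225 = 185 - 1*39125025 = 185 - 39125025 = -39124840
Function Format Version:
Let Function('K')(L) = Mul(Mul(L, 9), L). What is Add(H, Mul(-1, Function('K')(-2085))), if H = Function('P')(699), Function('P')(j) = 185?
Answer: -39124840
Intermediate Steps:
H = 185
Function('K')(L) = Mul(9, Pow(L, 2)) (Function('K')(L) = Mul(Mul(9, L), L) = Mul(9, Pow(L, 2)))
Add(H, Mul(-1, Function('K')(-2085))) = Add(185, Mul(-1, Mul(9, Pow(-2085, 2)))) = Add(185, Mul(-1, Mul(9, 4347225))) = Add(185, Mul(-1, 39125025)) = Add(185, -39125025) = -39124840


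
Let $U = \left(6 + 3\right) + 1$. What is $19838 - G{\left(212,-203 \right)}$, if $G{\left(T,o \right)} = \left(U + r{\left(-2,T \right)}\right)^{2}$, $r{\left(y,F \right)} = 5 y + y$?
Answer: $19834$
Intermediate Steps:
$U = 10$ ($U = 9 + 1 = 10$)
$r{\left(y,F \right)} = 6 y$
$G{\left(T,o \right)} = 4$ ($G{\left(T,o \right)} = \left(10 + 6 \left(-2\right)\right)^{2} = \left(10 - 12\right)^{2} = \left(-2\right)^{2} = 4$)
$19838 - G{\left(212,-203 \right)} = 19838 - 4 = 19834$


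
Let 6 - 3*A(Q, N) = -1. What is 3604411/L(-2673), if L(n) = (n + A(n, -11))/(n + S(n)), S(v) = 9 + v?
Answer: 57710224521/8012 ≈ 7.2030e+6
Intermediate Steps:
A(Q, N) = 7/3 (A(Q, N) = 2 - ⅓*(-1) = 2 + ⅓ = 7/3)
L(n) = (7/3 + n)/(9 + 2*n) (L(n) = (n + 7/3)/(n + (9 + n)) = (7/3 + n)/(9 + 2*n))
3604411/L(-2673) = 3604411/(((7 + 3*(-2673))/(3*(9 + 2*(-2673))))) = 3604411/(((7 - 8019)/(3*(9 - 5346)))) = 3604411/(((⅓)*(-8012)/(-5337))) = 3604411/(((⅓)*(-1/5337)*(-8012))) = 3604411/(8012/16011) = 3604411*(16011/8012) = 57710224521/8012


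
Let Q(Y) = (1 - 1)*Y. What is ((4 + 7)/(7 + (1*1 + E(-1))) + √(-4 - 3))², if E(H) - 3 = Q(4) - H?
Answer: -887/144 + 11*I*√7/6 ≈ -6.1597 + 4.8505*I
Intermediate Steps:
Q(Y) = 0 (Q(Y) = 0*Y = 0)
E(H) = 3 - H (E(H) = 3 + (0 - H) = 3 - H)
((4 + 7)/(7 + (1*1 + E(-1))) + √(-4 - 3))² = ((4 + 7)/(7 + (1*1 + (3 - 1*(-1)))) + √(-4 - 3))² = (11/(7 + (1 + (3 + 1))) + √(-7))² = (11/(7 + (1 + 4)) + I*√7)² = (11/(7 + 5) + I*√7)² = (11/12 + I*√7)²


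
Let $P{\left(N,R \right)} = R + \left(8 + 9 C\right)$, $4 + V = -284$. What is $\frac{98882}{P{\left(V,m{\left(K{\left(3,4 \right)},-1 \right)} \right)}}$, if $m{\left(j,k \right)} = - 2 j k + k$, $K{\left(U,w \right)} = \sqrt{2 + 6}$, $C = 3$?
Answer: $\frac{840497}{281} - \frac{98882 \sqrt{2}}{281} \approx 2493.4$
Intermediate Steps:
$V = -288$ ($V = -4 - 284 = -288$)
$K{\left(U,w \right)} = 2 \sqrt{2}$ ($K{\left(U,w \right)} = \sqrt{8} = 2 \sqrt{2}$)
$m{\left(j,k \right)} = k - 2 j k$ ($m{\left(j,k \right)} = - 2 j k + k = k - 2 j k$)
$P{\left(N,R \right)} = 35 + R$ ($P{\left(N,R \right)} = R + \left(8 + 9 \cdot 3\right) = R + \left(8 + 27\right) = R + 35 = 35 + R$)
$\frac{98882}{P{\left(V,m{\left(K{\left(3,4 \right)},-1 \right)} \right)}} = \frac{98882}{35 - \left(1 - 2 \cdot 2 \sqrt{2}\right)} = \frac{98882}{35 - \left(1 - 4 \sqrt{2}\right)} = \frac{98882}{34 + 4 \sqrt{2}}$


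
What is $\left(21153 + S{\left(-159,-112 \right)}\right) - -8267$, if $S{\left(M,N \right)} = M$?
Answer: $29261$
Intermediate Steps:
$\left(21153 + S{\left(-159,-112 \right)}\right) - -8267 = \left(21153 - 159\right) - -8267 = 20994 + \left(-6873 + 15140\right) = 20994 + 8267 = 29261$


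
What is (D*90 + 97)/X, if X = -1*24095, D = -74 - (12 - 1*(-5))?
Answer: 8093/24095 ≈ 0.33588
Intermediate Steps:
D = -91 (D = -74 - (12 + 5) = -74 - 1*17 = -74 - 17 = -91)
X = -24095
(D*90 + 97)/X = (-91*90 + 97)/(-24095) = (-8190 + 97)*(-1/24095) = -8093*(-1/24095) = 8093/24095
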